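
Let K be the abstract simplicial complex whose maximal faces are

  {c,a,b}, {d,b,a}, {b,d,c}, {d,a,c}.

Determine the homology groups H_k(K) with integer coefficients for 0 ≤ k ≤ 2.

Take the total order a < b < c < d on the vertex set. Then K (dimension 2) consists of the simplices:

  0-simplices (4): a, b, c, d
  1-simplices (6): ab, ac, ad, bc, bd, cd
  2-simplices (4): abc, abd, acd, bcd

Hence C_0 ≅ Z^4, C_1 ≅ Z^6, C_2 ≅ Z^4.

The boundary map ∂_1: C_1 → C_0 is given by ∂[p,q] = [q] − [p].
The resulting 4×6 matrix has rank 3, and its Smith normal form has invariant factors (1,1,1).

The boundary map ∂_2: C_2 → C_1 acts by ∂[p,q,r] = [q,r] − [p,r] + [p,q]. For instance
  ∂abc = bc − ac + ab,
  ∂acd = cd − ad + ac.
The 6×4 boundary matrix has rank 3 and Smith normal form diag(1,1,1).

Computing H_k = (kernel of ∂_k) / (image of ∂_{k+1}):

  H_0: rank C_0 − rank ∂_1 = 4 − 3 = 1, and the invariant factors of ∂_1 are all 1, so H_0 = Z.
  H_1: rank ker ∂_1 − rank ∂_2 = (6 − 3) − 3 = 0, and the invariant factors of ∂_2 are all 1, so H_1 = 0.
  H_2: rank ker ∂_2 − rank ∂_3 = (4 − 3) − 0 = 1, and there is no ∂_3, so H_2 = Z.

H_0 = Z,  H_1 = 0,  H_2 = Z.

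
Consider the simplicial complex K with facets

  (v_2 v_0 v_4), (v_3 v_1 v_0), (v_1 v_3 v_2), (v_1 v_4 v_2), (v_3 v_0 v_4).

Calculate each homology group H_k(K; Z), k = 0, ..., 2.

Take the total order v_0 < v_1 < v_2 < v_3 < v_4 on the vertex set. Then K (dimension 2) consists of the simplices:

  0-simplices (5): [v_0], [v_1], [v_2], [v_3], [v_4]
  1-simplices (10): [v_0,v_1], [v_0,v_2], [v_0,v_3], [v_0,v_4], [v_1,v_2], [v_1,v_3], [v_1,v_4], [v_2,v_3], [v_2,v_4], [v_3,v_4]
  2-simplices (5): [v_0,v_1,v_3], [v_0,v_2,v_4], [v_0,v_3,v_4], [v_1,v_2,v_3], [v_1,v_2,v_4]

Hence C_0 ≅ Z^5, C_1 ≅ Z^10, C_2 ≅ Z^5.

∂_1: C_1 → C_0 is given by ∂[p,q] = [q] − [p]. For instance
  ∂[v_3,v_4] = [v_4] − [v_3].
This gives a 5×10 integer matrix of rank 4; reducing to Smith normal form yields diagonal entries (1,1,1,1).

Boundary ∂_2: C_2 → C_1 sends each 2-simplex [p,q,r] to [q,r] − [p,r] + [p,q]. For instance
  ∂[v_0,v_3,v_4] = [v_3,v_4] − [v_0,v_4] + [v_0,v_3],
  ∂[v_0,v_2,v_4] = [v_2,v_4] − [v_0,v_4] + [v_0,v_2].
As a 10×5 matrix over Z this has rank 5, with invariant factors (1,1,1,1,1).

Reading off H_k = ker ∂_k / im ∂_{k+1}:

  H_0: rank C_0 − rank ∂_1 = 5 − 4 = 1, and the invariant factors of ∂_1 are all 1, so H_0 ≅ Z.
  H_1: rank ker ∂_1 − rank ∂_2 = (10 − 4) − 5 = 1, and the invariant factors of ∂_2 are all 1, so H_1 ≅ Z.
  H_2: rank ker ∂_2 − rank ∂_3 = (5 − 5) − 0 = 0, and there is no ∂_3, so H_2 ≅ 0.

As a check, the Euler characteristic is 5 − 10 + 5 = 0, which agrees with 1 − 1 + 0 = 0.
(K is a triangulation of the Möbius band.)

H_0 ≅ Z,  H_1 ≅ Z,  H_2 = 0.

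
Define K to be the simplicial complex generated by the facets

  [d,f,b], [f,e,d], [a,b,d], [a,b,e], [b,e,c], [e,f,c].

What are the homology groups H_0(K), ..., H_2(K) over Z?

Fix the vertex order a < b < c < d < e < f and write every simplex with vertices in increasing order. Then dim K = 2 and the simplices of K are:

  0-simplices (6): a, b, c, d, e, f
  1-simplices (12): ab, ad, ae, bc, bd, be, bf, ce, cf, de, df, ef
  2-simplices (6): abd, abe, bce, bdf, cef, def

so the chain groups are C_0 ≅ Z^6, C_1 ≅ Z^12, C_2 ≅ Z^6.

∂_1: C_1 → C_0 is given by ∂[p,q] = [q] − [p].
This gives a 6×12 integer matrix of rank 5; reducing to Smith normal form yields diagonal entries (1,1,1,1,1).

The boundary map ∂_2: C_2 → C_1 sends each 2-simplex [p,q,r] to [q,r] − [p,r] + [p,q]. For instance
  ∂def = ef − df + de,
  ∂bce = ce − be + bc.
As a 12×6 matrix over Z this has rank 6, with invariant factors (1,1,1,1,1,1).

From H_k ≅ ker(∂_k) / im(∂_{k+1}) we obtain:

  H_0: rank C_0 − rank ∂_1 = 6 − 5 = 1, and the invariant factors of ∂_1 are all 1, so H_0 ≅ Z.
  H_1: rank ker ∂_1 − rank ∂_2 = (12 − 5) − 6 = 1, and the invariant factors of ∂_2 are all 1, so H_1 ≅ Z.
  H_2: rank ker ∂_2 − rank ∂_3 = (6 − 6) − 0 = 0, and there is no ∂_3, so H_2 ≅ 0.

As a check, the Euler characteristic is 6 − 12 + 6 = 0, which agrees with 1 − 1 + 0 = 0.

H_0 ≅ Z,  H_1 ≅ Z,  H_2 = 0.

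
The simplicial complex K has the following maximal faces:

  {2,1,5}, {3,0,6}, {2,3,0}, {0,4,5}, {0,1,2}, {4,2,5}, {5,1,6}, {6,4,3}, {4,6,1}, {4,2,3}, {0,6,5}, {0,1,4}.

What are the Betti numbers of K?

b_0 = 1, b_1 = 0, b_2 = 0.

Fix the vertex order 0 < 1 < 2 < 3 < 4 < 5 < 6 and write every simplex with vertices in increasing order. Then dim K = 2 and the simplices of K are:

  0-simplices (7): [0], [1], [2], [3], [4], [5], [6]
  1-simplices (18): [0,1], [0,2], [0,3], [0,4], [0,5], [0,6], [1,2], [1,4], [1,5], [1,6], [2,3], [2,4], [2,5], [3,4], [3,6], [4,5], [4,6], [5,6]
  2-simplices (12): [0,1,2], [0,1,4], [0,2,3], [0,3,6], [0,4,5], [0,5,6], [1,2,5], [1,4,6], [1,5,6], [2,3,4], [2,4,5], [3,4,6]

giving chain groups C_0 ≅ Z^7, C_1 ≅ Z^18, C_2 ≅ Z^12.

The boundary map ∂_1: C_1 → C_0 is given by ∂[p,q] = [q] − [p]. For instance
  ∂[2,4] = [4] − [2].
The resulting 7×18 matrix has rank 6, and its Smith normal form has invariant factors (1,1,1,1,1,1).

Boundary ∂_2: C_2 → C_1 sends each 2-simplex [p,q,r] to [q,r] − [p,r] + [p,q]. For instance
  ∂[0,1,2] = [1,2] − [0,2] + [0,1],
  ∂[0,2,3] = [2,3] − [0,3] + [0,2].
As a 18×12 matrix over Z this has rank 12, with invariant factors (1,1,1,1,1,1,1,1,1,1,1,2).

Computing H_k = (kernel of ∂_k) / (image of ∂_{k+1}):

  H_0: rank C_0 − rank ∂_1 = 7 − 6 = 1, and the invariant factors of ∂_1 are all 1, so H_0 ≅ Z.
  H_1: rank ker ∂_1 − rank ∂_2 = (18 − 6) − 12 = 0, and ∂_2 has invariant factor 2 > 1, so H_1 ≅ Z/2.
  H_2: rank ker ∂_2 − rank ∂_3 = (12 − 12) − 0 = 0, and there is no ∂_3, so H_2 ≅ 0.

Hence the Betti numbers are b_0 = 1, b_1 = 0, b_2 = 0.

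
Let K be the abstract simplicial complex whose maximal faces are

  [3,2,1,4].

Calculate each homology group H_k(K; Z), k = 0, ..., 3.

Take the total order 1 < 2 < 3 < 4 on the vertex set. Then K (dimension 3) consists of the simplices:

  0-simplices (4): [1], [2], [3], [4]
  1-simplices (6): [1,2], [1,3], [1,4], [2,3], [2,4], [3,4]
  2-simplices (4): [1,2,3], [1,2,4], [1,3,4], [2,3,4]
  3-simplices (1): [1,2,3,4]

so the chain groups are C_0 ≅ Z^4, C_1 ≅ Z^6, C_2 ≅ Z^4, C_3 ≅ Z^1.

∂_1: C_1 → C_0 sends each edge [p,q] (with p < q) to q − p. For instance
  ∂[3,4] = [4] − [3].
As a 4×6 matrix over Z this has rank 3, with invariant factors (1,1,1).

The boundary map ∂_2: C_2 → C_1 sends each 2-simplex [p,q,r] to [q,r] − [p,r] + [p,q]. For instance
  ∂[2,3,4] = [3,4] − [2,4] + [2,3],
  ∂[1,3,4] = [3,4] − [1,4] + [1,3].
The 6×4 boundary matrix has rank 3 and Smith normal form diag(1,1,1).

∂_3: C_3 → C_2 sends each 3-simplex σ to the alternating sum Σ_i (−1)^i (σ with its i-th vertex removed). For instance
  ∂[1,2,3,4] = [2,3,4] − [1,3,4] + [1,2,4] − [1,2,3].
This gives a 4×1 integer matrix of rank 1; reducing to Smith normal form yields diagonal entries (1).

From H_k ≅ ker(∂_k) / im(∂_{k+1}) we obtain:

  H_0: rank C_0 − rank ∂_1 = 4 − 3 = 1, and the invariant factors of ∂_1 are all 1, so H_0 ≅ Z.
  H_1: rank ker ∂_1 − rank ∂_2 = (6 − 3) − 3 = 0, and the invariant factors of ∂_2 are all 1, so H_1 ≅ 0.
  H_2: rank ker ∂_2 − rank ∂_3 = (4 − 3) − 1 = 0, and the invariant factors of ∂_3 are all 1, so H_2 ≅ 0.
  H_3: rank ker ∂_3 − rank ∂_4 = (1 − 1) − 0 = 0, and there is no ∂_4, so H_3 ≅ 0.

As a check, the Euler characteristic is 4 − 6 + 4 − 1 = 1, which agrees with 1 − 0 + 0 − 0 = 1.
(K is a triangulation of the 3-simplex.)

H_0 = Z,  H_1 = 0,  H_2 = 0,  H_3 = 0.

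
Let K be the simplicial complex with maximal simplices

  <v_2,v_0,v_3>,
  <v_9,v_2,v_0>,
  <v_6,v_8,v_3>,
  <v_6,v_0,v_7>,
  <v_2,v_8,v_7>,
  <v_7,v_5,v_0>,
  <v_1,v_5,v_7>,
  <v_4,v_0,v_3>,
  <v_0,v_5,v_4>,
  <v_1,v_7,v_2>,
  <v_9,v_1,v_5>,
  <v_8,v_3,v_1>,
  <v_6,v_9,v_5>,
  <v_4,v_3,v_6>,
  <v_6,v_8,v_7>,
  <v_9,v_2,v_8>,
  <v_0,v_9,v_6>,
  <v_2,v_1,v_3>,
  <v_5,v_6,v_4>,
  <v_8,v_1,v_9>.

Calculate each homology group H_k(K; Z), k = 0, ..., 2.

Take the total order v_0 < v_1 < v_2 < v_3 < v_4 < v_5 < v_6 < v_7 < v_8 < v_9 on the vertex set. Then K (dimension 2) consists of the simplices:

  0-simplices (10): [v_0], [v_1], [v_2], [v_3], [v_4], [v_5], [v_6], [v_7], [v_8], [v_9]
  1-simplices (30): (30 of them)
  2-simplices (20): (20 of them)

Hence C_0 ≅ Z^10, C_1 ≅ Z^30, C_2 ≅ Z^20.

The boundary map ∂_1: C_1 → C_0 sends each edge [p,q] (with p < q) to q − p. For instance
  ∂[v_2,v_8] = [v_8] − [v_2].
The 10×30 boundary matrix has rank 9 and Smith normal form diag(1,1,1,1,1,1,1,1,1).

Boundary ∂_2: C_2 → C_1 sends each 2-simplex [p,q,r] to [q,r] − [p,r] + [p,q]. For instance
  ∂[v_0,v_2,v_3] = [v_2,v_3] − [v_0,v_3] + [v_0,v_2],
  ∂[v_0,v_6,v_9] = [v_6,v_9] − [v_0,v_9] + [v_0,v_6].
The 30×20 boundary matrix has rank 20 and Smith normal form diag(1,1,1,1,1,1,1,1,1,1,1,1,1,1,1,1,1,1,1,2).

Reading off H_k = ker ∂_k / im ∂_{k+1}:

  H_0: rank C_0 − rank ∂_1 = 10 − 9 = 1, and the invariant factors of ∂_1 are all 1, so H_0 = Z.
  H_1: rank ker ∂_1 − rank ∂_2 = (30 − 9) − 20 = 1, and ∂_2 has invariant factor 2 > 1, so H_1 = Z ⊕ Z/2.
  H_2: rank ker ∂_2 − rank ∂_3 = (20 − 20) − 0 = 0, and there is no ∂_3, so H_2 = 0.

H_0 = Z,  H_1 = Z ⊕ Z/2,  H_2 = 0.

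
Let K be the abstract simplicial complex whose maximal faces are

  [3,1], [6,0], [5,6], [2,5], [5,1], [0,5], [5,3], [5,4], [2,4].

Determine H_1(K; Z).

H_1 = Z^3.

Order the vertices as 0 < 1 < 2 < 3 < 4 < 5 < 6. Listing each simplex with vertices in this order, K has dimension 1 with simplices:

  0-simplices (7): [0], [1], [2], [3], [4], [5], [6]
  1-simplices (9): [0,5], [0,6], [1,3], [1,5], [2,4], [2,5], [3,5], [4,5], [5,6]

giving chain groups C_0 ≅ Z^7, C_1 ≅ Z^9.

The boundary map ∂_1: C_1 → C_0 is given by ∂[p,q] = [q] − [p].
This gives a 7×9 integer matrix of rank 6; reducing to Smith normal form yields diagonal entries (1,1,1,1,1,1).

Reading off H_k = ker ∂_k / im ∂_{k+1}:

  H_1: rank ker ∂_1 − rank ∂_2 = (9 − 6) − 0 = 3, and there is no ∂_2, so H_1 = Z^3.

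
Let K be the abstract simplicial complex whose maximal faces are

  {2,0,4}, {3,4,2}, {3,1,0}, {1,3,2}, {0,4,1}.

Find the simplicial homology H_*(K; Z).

Take the total order 0 < 1 < 2 < 3 < 4 on the vertex set. Then K (dimension 2) consists of the simplices:

  0-simplices (5): [0], [1], [2], [3], [4]
  1-simplices (10): [0,1], [0,2], [0,3], [0,4], [1,2], [1,3], [1,4], [2,3], [2,4], [3,4]
  2-simplices (5): [0,1,3], [0,1,4], [0,2,4], [1,2,3], [2,3,4]

Hence C_0 ≅ Z^5, C_1 ≅ Z^10, C_2 ≅ Z^5.

The boundary map ∂_1: C_1 → C_0 maps an edge to its endpoints' difference, ∂[p,q] = q − p. For instance
  ∂[2,3] = [3] − [2].
The resulting 5×10 matrix has rank 4, and its Smith normal form has invariant factors (1,1,1,1).

The boundary map ∂_2: C_2 → C_1 acts by ∂[p,q,r] = [q,r] − [p,r] + [p,q]. For instance
  ∂[0,1,3] = [1,3] − [0,3] + [0,1],
  ∂[0,2,4] = [2,4] − [0,4] + [0,2].
The resulting 10×5 matrix has rank 5, and its Smith normal form has invariant factors (1,1,1,1,1).

Computing H_k = (kernel of ∂_k) / (image of ∂_{k+1}):

  H_0: rank C_0 − rank ∂_1 = 5 − 4 = 1, and the invariant factors of ∂_1 are all 1, so H_0 = Z.
  H_1: rank ker ∂_1 − rank ∂_2 = (10 − 4) − 5 = 1, and the invariant factors of ∂_2 are all 1, so H_1 = Z.
  H_2: rank ker ∂_2 − rank ∂_3 = (5 − 5) − 0 = 0, and there is no ∂_3, so H_2 = 0.

As a check, the Euler characteristic is 5 − 10 + 5 = 0, which agrees with 1 − 1 + 0 = 0.

H_0 = Z,  H_1 = Z,  H_2 = 0.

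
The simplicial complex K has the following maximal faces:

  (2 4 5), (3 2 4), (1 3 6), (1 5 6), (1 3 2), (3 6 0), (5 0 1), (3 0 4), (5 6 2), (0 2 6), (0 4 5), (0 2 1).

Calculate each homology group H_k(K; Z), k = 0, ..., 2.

Order the vertices as 0 < 1 < 2 < 3 < 4 < 5 < 6. Listing each simplex with vertices in this order, K has dimension 2 with simplices:

  0-simplices (7): [0], [1], [2], [3], [4], [5], [6]
  1-simplices (18): [0,1], [0,2], [0,3], [0,4], [0,5], [0,6], [1,2], [1,3], [1,5], [1,6], [2,3], [2,4], [2,5], [2,6], [3,4], [3,6], [4,5], [5,6]
  2-simplices (12): [0,1,2], [0,1,5], [0,2,6], [0,3,4], [0,3,6], [0,4,5], [1,2,3], [1,3,6], [1,5,6], [2,3,4], [2,4,5], [2,5,6]

so the chain groups are C_0 ≅ Z^7, C_1 ≅ Z^18, C_2 ≅ Z^12.

The boundary map ∂_1: C_1 → C_0 maps an edge to its endpoints' difference, ∂[p,q] = q − p. For instance
  ∂[1,6] = [6] − [1].
This gives a 7×18 integer matrix of rank 6; reducing to Smith normal form yields diagonal entries (1,1,1,1,1,1).

Boundary ∂_2: C_2 → C_1 maps a triangle to the signed sum of its edges. For instance
  ∂[0,2,6] = [2,6] − [0,6] + [0,2],
  ∂[1,3,6] = [3,6] − [1,6] + [1,3].
The 18×12 boundary matrix has rank 12 and Smith normal form diag(1,1,1,1,1,1,1,1,1,1,1,2).

Computing H_k = (kernel of ∂_k) / (image of ∂_{k+1}):

  H_0: rank C_0 − rank ∂_1 = 7 − 6 = 1, and the invariant factors of ∂_1 are all 1, so H_0 ≅ Z.
  H_1: rank ker ∂_1 − rank ∂_2 = (18 − 6) − 12 = 0, and ∂_2 has invariant factor 2 > 1, so H_1 ≅ Z_2.
  H_2: rank ker ∂_2 − rank ∂_3 = (12 − 12) − 0 = 0, and there is no ∂_3, so H_2 ≅ 0.

As a check, the Euler characteristic is 7 − 18 + 12 = 1, which agrees with 1 − 0 + 0 = 1.

H_0 ≅ Z,  H_1 ≅ Z_2,  H_2 = 0.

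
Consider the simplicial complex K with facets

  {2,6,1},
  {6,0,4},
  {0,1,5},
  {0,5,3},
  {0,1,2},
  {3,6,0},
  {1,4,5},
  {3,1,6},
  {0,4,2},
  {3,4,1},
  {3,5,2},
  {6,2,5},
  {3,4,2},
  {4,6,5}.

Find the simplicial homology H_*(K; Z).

Take the total order 0 < 1 < 2 < 3 < 4 < 5 < 6 on the vertex set. Then K (dimension 2) consists of the simplices:

  0-simplices (7): [0], [1], [2], [3], [4], [5], [6]
  1-simplices (21): [0,1], [0,2], [0,3], [0,4], [0,5], [0,6], [1,2], [1,3], [1,4], [1,5], [1,6], [2,3], [2,4], [2,5], [2,6], [3,4], [3,5], [3,6], [4,5], [4,6], [5,6]
  2-simplices (14): [0,1,2], [0,1,5], [0,2,4], [0,3,5], [0,3,6], [0,4,6], [1,2,6], [1,3,4], [1,3,6], [1,4,5], [2,3,4], [2,3,5], [2,5,6], [4,5,6]

so the chain groups are C_0 ≅ Z^7, C_1 ≅ Z^21, C_2 ≅ Z^14.

The boundary map ∂_1: C_1 → C_0 maps an edge to its endpoints' difference, ∂[p,q] = q − p. For instance
  ∂[3,4] = [4] − [3].
This gives a 7×21 integer matrix of rank 6; reducing to Smith normal form yields diagonal entries (1,1,1,1,1,1).

Boundary ∂_2: C_2 → C_1 maps a triangle to the signed sum of its edges. For instance
  ∂[0,3,5] = [3,5] − [0,5] + [0,3],
  ∂[1,4,5] = [4,5] − [1,5] + [1,4].
As a 21×14 matrix over Z this has rank 13, with invariant factors (1,1,1,1,1,1,1,1,1,1,1,1,1).

Computing H_k = (kernel of ∂_k) / (image of ∂_{k+1}):

  H_0: rank C_0 − rank ∂_1 = 7 − 6 = 1, and the invariant factors of ∂_1 are all 1, so H_0 = Z.
  H_1: rank ker ∂_1 − rank ∂_2 = (21 − 6) − 13 = 2, and the invariant factors of ∂_2 are all 1, so H_1 = Z^2.
  H_2: rank ker ∂_2 − rank ∂_3 = (14 − 13) − 0 = 1, and there is no ∂_3, so H_2 = Z.

H_0 ≅ Z,  H_1 ≅ Z^2,  H_2 ≅ Z.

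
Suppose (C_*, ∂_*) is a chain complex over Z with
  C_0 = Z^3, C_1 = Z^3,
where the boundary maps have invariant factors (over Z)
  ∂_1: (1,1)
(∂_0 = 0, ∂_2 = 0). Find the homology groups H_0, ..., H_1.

H_0 = Z,  H_1 = Z.

H_0: b_0 = 3 − 0 − 2 = 1; torsion from ∂_1 factors > 1: none. So H_0 = Z.
H_1: b_1 = 3 − 2 − 0 = 1; torsion from ∂_2 factors > 1: none. So H_1 = Z.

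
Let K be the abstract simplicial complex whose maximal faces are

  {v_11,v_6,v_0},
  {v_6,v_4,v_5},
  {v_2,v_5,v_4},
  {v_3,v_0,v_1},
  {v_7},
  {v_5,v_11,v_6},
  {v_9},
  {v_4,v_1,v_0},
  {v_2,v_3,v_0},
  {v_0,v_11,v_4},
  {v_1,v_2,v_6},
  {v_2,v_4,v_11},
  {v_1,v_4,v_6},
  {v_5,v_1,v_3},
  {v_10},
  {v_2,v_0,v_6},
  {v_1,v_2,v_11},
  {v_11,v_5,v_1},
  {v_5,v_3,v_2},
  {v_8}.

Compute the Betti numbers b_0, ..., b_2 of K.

K has 12 vertices, 24 edges, 16 triangles.
rank ∂_0 = 0, rank ∂_1 = 7 ⇒ b_0 = 12 − 0 − 7 = 5; all invariant factors of ∂_1 are 1 so no torsion. So H_0 = Z^5.
rank ∂_1 = 7, rank ∂_2 = 15 ⇒ b_1 = 24 − 7 − 15 = 2; all invariant factors of ∂_2 are 1 so no torsion. So H_1 = Z^2.
rank ∂_2 = 15, rank ∂_3 = 0 ⇒ b_2 = 16 − 15 − 0 = 1. So H_2 = Z.

b_0 = 5, b_1 = 2, b_2 = 1.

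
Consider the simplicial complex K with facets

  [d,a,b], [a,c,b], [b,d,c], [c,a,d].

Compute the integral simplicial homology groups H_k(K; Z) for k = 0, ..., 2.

K has 4 vertices, 6 edges, 4 triangles.
rank ∂_0 = 0, rank ∂_1 = 3 ⇒ b_0 = 4 − 0 − 3 = 1; all invariant factors of ∂_1 are 1 so no torsion. So H_0 ≅ Z.
rank ∂_1 = 3, rank ∂_2 = 3 ⇒ b_1 = 6 − 3 − 3 = 0; all invariant factors of ∂_2 are 1 so no torsion. So H_1 ≅ 0.
rank ∂_2 = 3, rank ∂_3 = 0 ⇒ b_2 = 4 − 3 − 0 = 1. So H_2 ≅ Z.

H_0 ≅ Z,  H_1 = 0,  H_2 ≅ Z.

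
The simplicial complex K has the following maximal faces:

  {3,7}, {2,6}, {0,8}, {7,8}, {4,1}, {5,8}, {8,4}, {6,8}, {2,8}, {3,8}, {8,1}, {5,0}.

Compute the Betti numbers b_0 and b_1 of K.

Order the vertices as 0 < 1 < 2 < 3 < 4 < 5 < 6 < 7 < 8. Listing each simplex with vertices in this order, K has dimension 1 with simplices:

  0-simplices (9): [0], [1], [2], [3], [4], [5], [6], [7], [8]
  1-simplices (12): [0,5], [0,8], [1,4], [1,8], [2,6], [2,8], [3,7], [3,8], [4,8], [5,8], [6,8], [7,8]

Hence C_0 ≅ Z^9, C_1 ≅ Z^12.

The boundary map ∂_1: C_1 → C_0 is given by ∂[p,q] = [q] − [p]. For instance
  ∂[4,8] = [8] − [4].
As a 9×12 matrix over Z this has rank 8, with invariant factors (1,1,1,1,1,1,1,1).

Computing H_k = (kernel of ∂_k) / (image of ∂_{k+1}):

  H_0: rank C_0 − rank ∂_1 = 9 − 8 = 1, and the invariant factors of ∂_1 are all 1, so H_0 ≅ Z.
  H_1: rank ker ∂_1 − rank ∂_2 = (12 − 8) − 0 = 4, and there is no ∂_2, so H_1 ≅ Z^4.

Hence the Betti numbers are b_0 = 1, b_1 = 4.

b_0 = 1, b_1 = 4.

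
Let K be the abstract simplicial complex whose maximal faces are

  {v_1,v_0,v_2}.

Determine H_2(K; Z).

H_2 = 0.

Take the total order v_0 < v_1 < v_2 on the vertex set. Then K (dimension 2) consists of the simplices:

  0-simplices (3): [v_0], [v_1], [v_2]
  1-simplices (3): [v_0,v_1], [v_0,v_2], [v_1,v_2]
  2-simplices (1): [v_0,v_1,v_2]

giving chain groups C_0 ≅ Z^3, C_1 ≅ Z^3, C_2 ≅ Z^1.

Boundary ∂_1: C_1 → C_0 sends each edge [p,q] (with p < q) to q − p.
The 3×3 boundary matrix has rank 2 and Smith normal form diag(1,1).

∂_2: C_2 → C_1 maps a triangle to the signed sum of its edges. For instance
  ∂[v_0,v_1,v_2] = [v_1,v_2] − [v_0,v_2] + [v_0,v_1].
The resulting 3×1 matrix has rank 1, and its Smith normal form has invariant factors (1).

Reading off H_k = ker ∂_k / im ∂_{k+1}:

  H_2: rank ker ∂_2 − rank ∂_3 = (1 − 1) − 0 = 0, and there is no ∂_3, so H_2 ≅ 0.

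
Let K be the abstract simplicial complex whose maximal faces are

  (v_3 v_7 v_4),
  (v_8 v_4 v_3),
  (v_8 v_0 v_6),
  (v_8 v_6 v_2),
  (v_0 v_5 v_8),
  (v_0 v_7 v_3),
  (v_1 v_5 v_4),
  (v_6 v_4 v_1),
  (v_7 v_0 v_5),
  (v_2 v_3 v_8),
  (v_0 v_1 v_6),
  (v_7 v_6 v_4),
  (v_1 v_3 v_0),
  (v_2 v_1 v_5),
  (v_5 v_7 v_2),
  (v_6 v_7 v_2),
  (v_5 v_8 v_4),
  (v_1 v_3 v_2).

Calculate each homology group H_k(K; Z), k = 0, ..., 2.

We work with the vertex ordering v_0 < v_1 < v_2 < v_3 < v_4 < v_5 < v_6 < v_7 < v_8. The simplices of K, each written with vertices in increasing order, are:

  0-simplices (9): [v_0], [v_1], [v_2], [v_3], [v_4], [v_5], [v_6], [v_7], [v_8]
  1-simplices (27): (27 of them)
  2-simplices (18): (18 of them)

so the chain groups are C_0 ≅ Z^9, C_1 ≅ Z^27, C_2 ≅ Z^18.

Boundary ∂_1: C_1 → C_0 is given by ∂[p,q] = [q] − [p]. For instance
  ∂[v_0,v_3] = [v_3] − [v_0].
The 9×27 boundary matrix has rank 8 and Smith normal form diag(1,1,1,1,1,1,1,1).

Boundary ∂_2: C_2 → C_1 maps a triangle to the signed sum of its edges. For instance
  ∂[v_0,v_5,v_8] = [v_5,v_8] − [v_0,v_8] + [v_0,v_5],
  ∂[v_0,v_3,v_7] = [v_3,v_7] − [v_0,v_7] + [v_0,v_3].
This gives a 27×18 integer matrix of rank 17; reducing to Smith normal form yields diagonal entries (1,1,1,1,1,1,1,1,1,1,1,1,1,1,1,1,1).

Now H_k = ker ∂_k / im ∂_{k+1}, so:

  H_0: rank C_0 − rank ∂_1 = 9 − 8 = 1, and the invariant factors of ∂_1 are all 1, so H_0 ≅ Z.
  H_1: rank ker ∂_1 − rank ∂_2 = (27 − 8) − 17 = 2, and the invariant factors of ∂_2 are all 1, so H_1 ≅ Z^2.
  H_2: rank ker ∂_2 − rank ∂_3 = (18 − 17) − 0 = 1, and there is no ∂_3, so H_2 ≅ Z.

As a check, the Euler characteristic is 9 − 27 + 18 = 0, which agrees with 1 − 2 + 1 = 0.

H_0 = Z,  H_1 = Z^2,  H_2 = Z.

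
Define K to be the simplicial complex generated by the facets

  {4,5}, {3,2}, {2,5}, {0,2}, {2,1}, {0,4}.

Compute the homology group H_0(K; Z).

H_0 ≅ Z.

We work with the vertex ordering 0 < 1 < 2 < 3 < 4 < 5. The simplices of K, each written with vertices in increasing order, are:

  0-simplices (6): [0], [1], [2], [3], [4], [5]
  1-simplices (6): [0,2], [0,4], [1,2], [2,3], [2,5], [4,5]

giving chain groups C_0 ≅ Z^6, C_1 ≅ Z^6.

∂_1: C_1 → C_0 sends each edge [p,q] (with p < q) to q − p.
As a 6×6 matrix over Z this has rank 5, with invariant factors (1,1,1,1,1).

Reading off H_k = ker ∂_k / im ∂_{k+1}:

  H_0: rank C_0 − rank ∂_1 = 6 − 5 = 1, and the invariant factors of ∂_1 are all 1, so H_0 ≅ Z.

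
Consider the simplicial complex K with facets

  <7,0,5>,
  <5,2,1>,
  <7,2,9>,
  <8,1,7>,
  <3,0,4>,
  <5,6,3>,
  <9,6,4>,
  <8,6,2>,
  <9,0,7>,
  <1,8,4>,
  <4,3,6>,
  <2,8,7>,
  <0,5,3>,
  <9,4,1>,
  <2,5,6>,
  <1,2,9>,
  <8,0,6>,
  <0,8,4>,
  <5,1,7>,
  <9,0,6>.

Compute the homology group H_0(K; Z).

Take the total order 0 < 1 < 2 < 3 < 4 < 5 < 6 < 7 < 8 < 9 on the vertex set. Then K (dimension 2) consists of the simplices:

  0-simplices (10): [0], [1], [2], [3], [4], [5], [6], [7], [8], [9]
  1-simplices (30): (30 of them)
  2-simplices (20): (20 of them)

so the chain groups are C_0 ≅ Z^10, C_1 ≅ Z^30, C_2 ≅ Z^20.

Boundary ∂_1: C_1 → C_0 sends each edge [p,q] (with p < q) to q − p.
The resulting 10×30 matrix has rank 9, and its Smith normal form has invariant factors (1,1,1,1,1,1,1,1,1).

Boundary ∂_2: C_2 → C_1 sends each 2-simplex [p,q,r] to [q,r] − [p,r] + [p,q]. For instance
  ∂[3,5,6] = [5,6] − [3,6] + [3,5],
  ∂[4,6,9] = [6,9] − [4,9] + [4,6].
As a 30×20 matrix over Z this has rank 20, with invariant factors (1,1,1,1,1,1,1,1,1,1,1,1,1,1,1,1,1,1,1,2).

Computing H_k = (kernel of ∂_k) / (image of ∂_{k+1}):

  H_0: rank C_0 − rank ∂_1 = 10 − 9 = 1, and the invariant factors of ∂_1 are all 1, so H_0 ≅ Z.

H_0 = Z.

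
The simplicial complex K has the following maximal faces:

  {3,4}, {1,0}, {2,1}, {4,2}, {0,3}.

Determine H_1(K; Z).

H_1 ≅ Z.

Take the total order 0 < 1 < 2 < 3 < 4 on the vertex set. Then K (dimension 1) consists of the simplices:

  0-simplices (5): [0], [1], [2], [3], [4]
  1-simplices (5): [0,1], [0,3], [1,2], [2,4], [3,4]

so the chain groups are C_0 ≅ Z^5, C_1 ≅ Z^5.

∂_1: C_1 → C_0 maps an edge to its endpoints' difference, ∂[p,q] = q − p.
This gives a 5×5 integer matrix of rank 4; reducing to Smith normal form yields diagonal entries (1,1,1,1).

Now H_k = ker ∂_k / im ∂_{k+1}, so:

  H_1: rank ker ∂_1 − rank ∂_2 = (5 − 4) − 0 = 1, and there is no ∂_2, so H_1 = Z.

(K is a triangulation of the circle S^1.)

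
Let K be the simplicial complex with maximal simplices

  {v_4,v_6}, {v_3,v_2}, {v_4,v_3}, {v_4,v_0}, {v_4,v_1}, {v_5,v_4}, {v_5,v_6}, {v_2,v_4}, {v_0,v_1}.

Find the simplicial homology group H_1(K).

K has 7 vertices, 9 edges.
rank ∂_1 = 6, rank ∂_2 = 0 ⇒ b_1 = 9 − 6 − 0 = 3. So H_1 = Z^3.

H_1 ≅ Z^3.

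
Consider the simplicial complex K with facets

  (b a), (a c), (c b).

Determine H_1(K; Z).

H_1 ≅ Z.

We work with the vertex ordering a < b < c. The simplices of K, each written with vertices in increasing order, are:

  0-simplices (3): a, b, c
  1-simplices (3): ab, ac, bc

Hence C_0 ≅ Z^3, C_1 ≅ Z^3.

Boundary ∂_1: C_1 → C_0 maps an edge to its endpoints' difference, ∂[p,q] = q − p. For instance
  ∂bc = c − b.
As a 3×3 matrix over Z this has rank 2, with invariant factors (1,1).

Computing H_k = (kernel of ∂_k) / (image of ∂_{k+1}):

  H_1: rank ker ∂_1 − rank ∂_2 = (3 − 2) − 0 = 1, and there is no ∂_2, so H_1 = Z.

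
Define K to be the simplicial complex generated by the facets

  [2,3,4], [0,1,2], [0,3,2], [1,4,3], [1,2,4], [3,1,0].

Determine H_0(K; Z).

H_0 ≅ Z.

K has 5 vertices, 9 edges, 6 triangles.
rank ∂_0 = 0, rank ∂_1 = 4 ⇒ b_0 = 5 − 0 − 4 = 1; all invariant factors of ∂_1 are 1 so no torsion. So H_0 = Z.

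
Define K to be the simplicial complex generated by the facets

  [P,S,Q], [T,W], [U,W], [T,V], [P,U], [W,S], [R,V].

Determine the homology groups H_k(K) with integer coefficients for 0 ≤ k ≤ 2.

H_0 = Z,  H_1 = Z,  H_2 = 0.

K has 8 vertices, 9 edges, 1 triangle.
rank ∂_0 = 0, rank ∂_1 = 7 ⇒ b_0 = 8 − 0 − 7 = 1; all invariant factors of ∂_1 are 1 so no torsion. So H_0 ≅ Z.
rank ∂_1 = 7, rank ∂_2 = 1 ⇒ b_1 = 9 − 7 − 1 = 1; all invariant factors of ∂_2 are 1 so no torsion. So H_1 ≅ Z.
rank ∂_2 = 1, rank ∂_3 = 0 ⇒ b_2 = 1 − 1 − 0 = 0. So H_2 ≅ 0.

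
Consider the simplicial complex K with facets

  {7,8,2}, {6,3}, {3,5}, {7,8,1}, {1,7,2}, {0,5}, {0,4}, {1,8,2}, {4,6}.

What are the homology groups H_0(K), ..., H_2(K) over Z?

Take the total order 0 < 1 < 2 < 3 < 4 < 5 < 6 < 7 < 8 on the vertex set. Then K (dimension 2) consists of the simplices:

  0-simplices (9): [0], [1], [2], [3], [4], [5], [6], [7], [8]
  1-simplices (11): [0,4], [0,5], [1,2], [1,7], [1,8], [2,7], [2,8], [3,5], [3,6], [4,6], [7,8]
  2-simplices (4): [1,2,7], [1,2,8], [1,7,8], [2,7,8]

giving chain groups C_0 ≅ Z^9, C_1 ≅ Z^11, C_2 ≅ Z^4.

Boundary ∂_1: C_1 → C_0 sends each edge [p,q] (with p < q) to q − p. For instance
  ∂[3,5] = [5] − [3].
The 9×11 boundary matrix has rank 7 and Smith normal form diag(1,1,1,1,1,1,1).

∂_2: C_2 → C_1 sends each 2-simplex [p,q,r] to [q,r] − [p,r] + [p,q]. For instance
  ∂[2,7,8] = [7,8] − [2,8] + [2,7],
  ∂[1,2,7] = [2,7] − [1,7] + [1,2].
The 11×4 boundary matrix has rank 3 and Smith normal form diag(1,1,1).

Reading off H_k = ker ∂_k / im ∂_{k+1}:

  H_0: rank C_0 − rank ∂_1 = 9 − 7 = 2, and the invariant factors of ∂_1 are all 1, so H_0 ≅ Z^2.
  H_1: rank ker ∂_1 − rank ∂_2 = (11 − 7) − 3 = 1, and the invariant factors of ∂_2 are all 1, so H_1 ≅ Z.
  H_2: rank ker ∂_2 − rank ∂_3 = (4 − 3) − 0 = 1, and there is no ∂_3, so H_2 ≅ Z.

As a check, the Euler characteristic is 9 − 11 + 4 = 2, which agrees with 2 − 1 + 1 = 2.

H_0 = Z^2,  H_1 = Z,  H_2 = Z.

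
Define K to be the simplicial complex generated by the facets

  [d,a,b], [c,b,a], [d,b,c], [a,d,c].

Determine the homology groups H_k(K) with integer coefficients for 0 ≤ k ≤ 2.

Take the total order a < b < c < d on the vertex set. Then K (dimension 2) consists of the simplices:

  0-simplices (4): a, b, c, d
  1-simplices (6): ab, ac, ad, bc, bd, cd
  2-simplices (4): abc, abd, acd, bcd

Hence C_0 ≅ Z^4, C_1 ≅ Z^6, C_2 ≅ Z^4.

∂_1: C_1 → C_0 sends each edge [p,q] (with p < q) to q − p.
This gives a 4×6 integer matrix of rank 3; reducing to Smith normal form yields diagonal entries (1,1,1).

The boundary map ∂_2: C_2 → C_1 acts by ∂[p,q,r] = [q,r] − [p,r] + [p,q]. For instance
  ∂abc = bc − ac + ab,
  ∂abd = bd − ad + ab.
This gives a 6×4 integer matrix of rank 3; reducing to Smith normal form yields diagonal entries (1,1,1).

Computing H_k = (kernel of ∂_k) / (image of ∂_{k+1}):

  H_0: rank C_0 − rank ∂_1 = 4 − 3 = 1, and the invariant factors of ∂_1 are all 1, so H_0 ≅ Z.
  H_1: rank ker ∂_1 − rank ∂_2 = (6 − 3) − 3 = 0, and the invariant factors of ∂_2 are all 1, so H_1 ≅ 0.
  H_2: rank ker ∂_2 − rank ∂_3 = (4 − 3) − 0 = 1, and there is no ∂_3, so H_2 ≅ Z.

As a check, the Euler characteristic is 4 − 6 + 4 = 2, which agrees with 1 − 0 + 1 = 2.
(K is a triangulation of the 2-sphere S^2.)

H_0 = Z,  H_1 = 0,  H_2 = Z.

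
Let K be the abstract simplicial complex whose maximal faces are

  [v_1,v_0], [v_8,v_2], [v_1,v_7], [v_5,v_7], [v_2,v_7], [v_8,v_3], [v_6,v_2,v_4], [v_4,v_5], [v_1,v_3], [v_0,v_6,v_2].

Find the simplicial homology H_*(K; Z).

H_0 ≅ Z,  H_1 ≅ Z^3,  H_2 = 0.

We work with the vertex ordering v_0 < v_1 < v_2 < v_3 < v_4 < v_5 < v_6 < v_7 < v_8. The simplices of K, each written with vertices in increasing order, are:

  0-simplices (9): [v_0], [v_1], [v_2], [v_3], [v_4], [v_5], [v_6], [v_7], [v_8]
  1-simplices (13): [v_0,v_1], [v_0,v_2], [v_0,v_6], [v_1,v_3], [v_1,v_7], [v_2,v_4], [v_2,v_6], [v_2,v_7], [v_2,v_8], [v_3,v_8], [v_4,v_5], [v_4,v_6], [v_5,v_7]
  2-simplices (2): [v_0,v_2,v_6], [v_2,v_4,v_6]

Hence C_0 ≅ Z^9, C_1 ≅ Z^13, C_2 ≅ Z^2.

Boundary ∂_1: C_1 → C_0 is given by ∂[p,q] = [q] − [p].
The 9×13 boundary matrix has rank 8 and Smith normal form diag(1,1,1,1,1,1,1,1).

The boundary map ∂_2: C_2 → C_1 maps a triangle to the signed sum of its edges. For instance
  ∂[v_2,v_4,v_6] = [v_4,v_6] − [v_2,v_6] + [v_2,v_4],
  ∂[v_0,v_2,v_6] = [v_2,v_6] − [v_0,v_6] + [v_0,v_2].
The 13×2 boundary matrix has rank 2 and Smith normal form diag(1,1).

Reading off H_k = ker ∂_k / im ∂_{k+1}:

  H_0: rank C_0 − rank ∂_1 = 9 − 8 = 1, and the invariant factors of ∂_1 are all 1, so H_0 ≅ Z.
  H_1: rank ker ∂_1 − rank ∂_2 = (13 − 8) − 2 = 3, and the invariant factors of ∂_2 are all 1, so H_1 ≅ Z^3.
  H_2: rank ker ∂_2 − rank ∂_3 = (2 − 2) − 0 = 0, and there is no ∂_3, so H_2 ≅ 0.

As a check, the Euler characteristic is 9 − 13 + 2 = -2, which agrees with 1 − 3 + 0 = -2.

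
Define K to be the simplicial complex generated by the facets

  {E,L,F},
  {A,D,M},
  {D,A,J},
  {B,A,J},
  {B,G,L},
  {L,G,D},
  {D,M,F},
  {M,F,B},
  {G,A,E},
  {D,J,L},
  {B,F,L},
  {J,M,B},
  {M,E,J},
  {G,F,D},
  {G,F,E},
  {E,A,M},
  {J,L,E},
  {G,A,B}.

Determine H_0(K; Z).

H_0 = Z.

K has 9 vertices, 27 edges, 18 triangles.
rank ∂_0 = 0, rank ∂_1 = 8 ⇒ b_0 = 9 − 0 − 8 = 1; all invariant factors of ∂_1 are 1 so no torsion. So H_0 ≅ Z.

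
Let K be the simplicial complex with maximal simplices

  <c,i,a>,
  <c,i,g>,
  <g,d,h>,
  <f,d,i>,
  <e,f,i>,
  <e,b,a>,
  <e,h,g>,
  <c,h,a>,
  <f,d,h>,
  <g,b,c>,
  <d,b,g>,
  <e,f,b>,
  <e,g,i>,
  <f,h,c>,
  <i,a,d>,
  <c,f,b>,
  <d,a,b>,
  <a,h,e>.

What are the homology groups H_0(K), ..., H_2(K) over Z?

Fix the vertex order a < b < c < d < e < f < g < h < i and write every simplex with vertices in increasing order. Then dim K = 2 and the simplices of K are:

  0-simplices (9): a, b, c, d, e, f, g, h, i
  1-simplices (27): ab, ac, ad, ae, ah, ai, bc, bd, be, bf, bg, cf, cg, ch, ci, df, dg, dh, di, ef, eg, eh, ei, fh, fi, gh, gi
  2-simplices (18): abd, abe, ach, aci, adi, aeh, bcf, bcg, bdg, bef, cfh, cgi, dfh, dfi, dgh, efi, egh, egi

Hence C_0 ≅ Z^9, C_1 ≅ Z^27, C_2 ≅ Z^18.

∂_1: C_1 → C_0 is given by ∂[p,q] = [q] − [p]. For instance
  ∂ab = b − a.
This gives a 9×27 integer matrix of rank 8; reducing to Smith normal form yields diagonal entries (1,1,1,1,1,1,1,1).

The boundary map ∂_2: C_2 → C_1 acts by ∂[p,q,r] = [q,r] − [p,r] + [p,q]. For instance
  ∂bcf = cf − bf + bc,
  ∂egi = gi − ei + eg.
The 27×18 boundary matrix has rank 17 and Smith normal form diag(1,1,1,1,1,1,1,1,1,1,1,1,1,1,1,1,1).

Now H_k = ker ∂_k / im ∂_{k+1}, so:

  H_0: rank C_0 − rank ∂_1 = 9 − 8 = 1, and the invariant factors of ∂_1 are all 1, so H_0 ≅ Z.
  H_1: rank ker ∂_1 − rank ∂_2 = (27 − 8) − 17 = 2, and the invariant factors of ∂_2 are all 1, so H_1 ≅ Z^2.
  H_2: rank ker ∂_2 − rank ∂_3 = (18 − 17) − 0 = 1, and there is no ∂_3, so H_2 ≅ Z.

(K is a triangulation of the torus T^2.)

H_0 ≅ Z,  H_1 ≅ Z^2,  H_2 ≅ Z.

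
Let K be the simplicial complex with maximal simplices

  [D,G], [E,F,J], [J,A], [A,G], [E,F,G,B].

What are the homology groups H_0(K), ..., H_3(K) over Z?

H_0 ≅ Z,  H_1 ≅ Z,  H_2 = 0,  H_3 = 0.

We work with the vertex ordering A < B < D < E < F < G < J. The simplices of K, each written with vertices in increasing order, are:

  0-simplices (7): A, B, D, E, F, G, J
  1-simplices (11): AG, AJ, BE, BF, BG, DG, EF, EG, EJ, FG, FJ
  2-simplices (5): BEF, BEG, BFG, EFG, EFJ
  3-simplices (1): BEFG

giving chain groups C_0 ≅ Z^7, C_1 ≅ Z^11, C_2 ≅ Z^5, C_3 ≅ Z^1.

∂_1: C_1 → C_0 maps an edge to its endpoints' difference, ∂[p,q] = q − p.
The resulting 7×11 matrix has rank 6, and its Smith normal form has invariant factors (1,1,1,1,1,1).

Boundary ∂_2: C_2 → C_1 maps a triangle to the signed sum of its edges. For instance
  ∂EFJ = FJ − EJ + EF,
  ∂EFG = FG − EG + EF.
The resulting 11×5 matrix has rank 4, and its Smith normal form has invariant factors (1,1,1,1).

The boundary map ∂_3: C_3 → C_2 sends each 3-simplex σ to the alternating sum Σ_i (−1)^i (σ with its i-th vertex removed). For instance
  ∂BEFG = EFG − BFG + BEG − BEF.
The resulting 5×1 matrix has rank 1, and its Smith normal form has invariant factors (1).

From H_k ≅ ker(∂_k) / im(∂_{k+1}) we obtain:

  H_0: rank C_0 − rank ∂_1 = 7 − 6 = 1, and the invariant factors of ∂_1 are all 1, so H_0 ≅ Z.
  H_1: rank ker ∂_1 − rank ∂_2 = (11 − 6) − 4 = 1, and the invariant factors of ∂_2 are all 1, so H_1 ≅ Z.
  H_2: rank ker ∂_2 − rank ∂_3 = (5 − 4) − 1 = 0, and the invariant factors of ∂_3 are all 1, so H_2 ≅ 0.
  H_3: rank ker ∂_3 − rank ∂_4 = (1 − 1) − 0 = 0, and there is no ∂_4, so H_3 ≅ 0.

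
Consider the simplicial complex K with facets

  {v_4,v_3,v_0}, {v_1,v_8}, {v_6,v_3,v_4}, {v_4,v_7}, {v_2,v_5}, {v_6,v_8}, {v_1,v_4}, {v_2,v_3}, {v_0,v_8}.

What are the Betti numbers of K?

We work with the vertex ordering v_0 < v_1 < v_2 < v_3 < v_4 < v_5 < v_6 < v_7 < v_8. The simplices of K, each written with vertices in increasing order, are:

  0-simplices (9): [v_0], [v_1], [v_2], [v_3], [v_4], [v_5], [v_6], [v_7], [v_8]
  1-simplices (12): [v_0,v_3], [v_0,v_4], [v_0,v_8], [v_1,v_4], [v_1,v_8], [v_2,v_3], [v_2,v_5], [v_3,v_4], [v_3,v_6], [v_4,v_6], [v_4,v_7], [v_6,v_8]
  2-simplices (2): [v_0,v_3,v_4], [v_3,v_4,v_6]

giving chain groups C_0 ≅ Z^9, C_1 ≅ Z^12, C_2 ≅ Z^2.

∂_1: C_1 → C_0 is given by ∂[p,q] = [q] − [p]. For instance
  ∂[v_4,v_6] = [v_6] − [v_4].
The 9×12 boundary matrix has rank 8 and Smith normal form diag(1,1,1,1,1,1,1,1).

∂_2: C_2 → C_1 acts by ∂[p,q,r] = [q,r] − [p,r] + [p,q]. For instance
  ∂[v_0,v_3,v_4] = [v_3,v_4] − [v_0,v_4] + [v_0,v_3],
  ∂[v_3,v_4,v_6] = [v_4,v_6] − [v_3,v_6] + [v_3,v_4].
The 12×2 boundary matrix has rank 2 and Smith normal form diag(1,1).

Computing H_k = (kernel of ∂_k) / (image of ∂_{k+1}):

  H_0: rank C_0 − rank ∂_1 = 9 − 8 = 1, and the invariant factors of ∂_1 are all 1, so H_0 ≅ Z.
  H_1: rank ker ∂_1 − rank ∂_2 = (12 − 8) − 2 = 2, and the invariant factors of ∂_2 are all 1, so H_1 ≅ Z^2.
  H_2: rank ker ∂_2 − rank ∂_3 = (2 − 2) − 0 = 0, and there is no ∂_3, so H_2 ≅ 0.

Hence the Betti numbers are b_0 = 1, b_1 = 2, b_2 = 0.

b_0 = 1, b_1 = 2, b_2 = 0.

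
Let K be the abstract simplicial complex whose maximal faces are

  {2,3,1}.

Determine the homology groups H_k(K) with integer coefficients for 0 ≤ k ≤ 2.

H_0 ≅ Z,  H_1 = 0,  H_2 = 0.

Take the total order 1 < 2 < 3 on the vertex set. Then K (dimension 2) consists of the simplices:

  0-simplices (3): [1], [2], [3]
  1-simplices (3): [1,2], [1,3], [2,3]
  2-simplices (1): [1,2,3]

so the chain groups are C_0 ≅ Z^3, C_1 ≅ Z^3, C_2 ≅ Z^1.

Boundary ∂_1: C_1 → C_0 maps an edge to its endpoints' difference, ∂[p,q] = q − p. For instance
  ∂[1,2] = [2] − [1].
The resulting 3×3 matrix has rank 2, and its Smith normal form has invariant factors (1,1).

∂_2: C_2 → C_1 sends each 2-simplex [p,q,r] to [q,r] − [p,r] + [p,q]. For instance
  ∂[1,2,3] = [2,3] − [1,3] + [1,2].
The resulting 3×1 matrix has rank 1, and its Smith normal form has invariant factors (1).

Reading off H_k = ker ∂_k / im ∂_{k+1}:

  H_0: rank C_0 − rank ∂_1 = 3 − 2 = 1, and the invariant factors of ∂_1 are all 1, so H_0 = Z.
  H_1: rank ker ∂_1 − rank ∂_2 = (3 − 2) − 1 = 0, and the invariant factors of ∂_2 are all 1, so H_1 = 0.
  H_2: rank ker ∂_2 − rank ∂_3 = (1 − 1) − 0 = 0, and there is no ∂_3, so H_2 = 0.

As a check, the Euler characteristic is 3 − 3 + 1 = 1, which agrees with 1 − 0 + 0 = 1.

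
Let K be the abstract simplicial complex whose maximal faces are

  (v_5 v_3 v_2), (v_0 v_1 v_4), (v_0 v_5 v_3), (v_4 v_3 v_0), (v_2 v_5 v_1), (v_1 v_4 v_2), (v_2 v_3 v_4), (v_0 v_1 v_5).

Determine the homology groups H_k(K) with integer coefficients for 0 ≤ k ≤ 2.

Fix the vertex order v_0 < v_1 < v_2 < v_3 < v_4 < v_5 and write every simplex with vertices in increasing order. Then dim K = 2 and the simplices of K are:

  0-simplices (6): [v_0], [v_1], [v_2], [v_3], [v_4], [v_5]
  1-simplices (12): [v_0,v_1], [v_0,v_3], [v_0,v_4], [v_0,v_5], [v_1,v_2], [v_1,v_4], [v_1,v_5], [v_2,v_3], [v_2,v_4], [v_2,v_5], [v_3,v_4], [v_3,v_5]
  2-simplices (8): [v_0,v_1,v_4], [v_0,v_1,v_5], [v_0,v_3,v_4], [v_0,v_3,v_5], [v_1,v_2,v_4], [v_1,v_2,v_5], [v_2,v_3,v_4], [v_2,v_3,v_5]

so the chain groups are C_0 ≅ Z^6, C_1 ≅ Z^12, C_2 ≅ Z^8.

The boundary map ∂_1: C_1 → C_0 sends each edge [p,q] (with p < q) to q − p. For instance
  ∂[v_0,v_1] = [v_1] − [v_0].
The 6×12 boundary matrix has rank 5 and Smith normal form diag(1,1,1,1,1).

Boundary ∂_2: C_2 → C_1 acts by ∂[p,q,r] = [q,r] − [p,r] + [p,q]. For instance
  ∂[v_0,v_1,v_4] = [v_1,v_4] − [v_0,v_4] + [v_0,v_1],
  ∂[v_0,v_1,v_5] = [v_1,v_5] − [v_0,v_5] + [v_0,v_1].
The resulting 12×8 matrix has rank 7, and its Smith normal form has invariant factors (1,1,1,1,1,1,1).

From H_k ≅ ker(∂_k) / im(∂_{k+1}) we obtain:

  H_0: rank C_0 − rank ∂_1 = 6 − 5 = 1, and the invariant factors of ∂_1 are all 1, so H_0 = Z.
  H_1: rank ker ∂_1 − rank ∂_2 = (12 − 5) − 7 = 0, and the invariant factors of ∂_2 are all 1, so H_1 = 0.
  H_2: rank ker ∂_2 − rank ∂_3 = (8 − 7) − 0 = 1, and there is no ∂_3, so H_2 = Z.

As a check, the Euler characteristic is 6 − 12 + 8 = 2, which agrees with 1 − 0 + 1 = 2.

H_0 ≅ Z,  H_1 = 0,  H_2 ≅ Z.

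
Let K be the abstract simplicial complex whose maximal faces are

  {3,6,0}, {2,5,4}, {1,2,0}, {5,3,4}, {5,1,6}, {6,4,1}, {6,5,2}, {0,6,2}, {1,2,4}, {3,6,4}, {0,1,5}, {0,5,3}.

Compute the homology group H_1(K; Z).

Fix the vertex order 0 < 1 < 2 < 3 < 4 < 5 < 6 and write every simplex with vertices in increasing order. Then dim K = 2 and the simplices of K are:

  0-simplices (7): [0], [1], [2], [3], [4], [5], [6]
  1-simplices (18): [0,1], [0,2], [0,3], [0,5], [0,6], [1,2], [1,4], [1,5], [1,6], [2,4], [2,5], [2,6], [3,4], [3,5], [3,6], [4,5], [4,6], [5,6]
  2-simplices (12): [0,1,2], [0,1,5], [0,2,6], [0,3,5], [0,3,6], [1,2,4], [1,4,6], [1,5,6], [2,4,5], [2,5,6], [3,4,5], [3,4,6]

Hence C_0 ≅ Z^7, C_1 ≅ Z^18, C_2 ≅ Z^12.

∂_1: C_1 → C_0 is given by ∂[p,q] = [q] − [p]. For instance
  ∂[3,4] = [4] − [3].
The resulting 7×18 matrix has rank 6, and its Smith normal form has invariant factors (1,1,1,1,1,1).

The boundary map ∂_2: C_2 → C_1 acts by ∂[p,q,r] = [q,r] − [p,r] + [p,q]. For instance
  ∂[2,5,6] = [5,6] − [2,6] + [2,5],
  ∂[3,4,5] = [4,5] − [3,5] + [3,4].
As a 18×12 matrix over Z this has rank 12, with invariant factors (1,1,1,1,1,1,1,1,1,1,1,2).

Computing H_k = (kernel of ∂_k) / (image of ∂_{k+1}):

  H_1: rank ker ∂_1 − rank ∂_2 = (18 − 6) − 12 = 0, and ∂_2 has invariant factor 2 > 1, so H_1 ≅ Z_2.

(K is a triangulation of the real projective plane RP^2.)

H_1 ≅ Z_2.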